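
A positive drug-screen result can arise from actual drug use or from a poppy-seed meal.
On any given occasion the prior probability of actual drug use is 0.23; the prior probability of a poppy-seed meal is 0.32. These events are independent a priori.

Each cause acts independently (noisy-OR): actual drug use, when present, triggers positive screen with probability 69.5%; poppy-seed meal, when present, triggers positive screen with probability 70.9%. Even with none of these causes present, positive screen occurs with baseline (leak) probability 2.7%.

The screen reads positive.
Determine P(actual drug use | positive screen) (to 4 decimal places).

P(actual drug use | positive screen) ≈ 0.4816

Under noisy-OR, P(positive screen | causes) = 1 − (1−0.027)·∏(1−qᵢ) over the active causes.
Numerator (weight on configurations with actual drug use): 0.109986 + 0.067244 = 0.177230
The normalizing constant is 0.027*0.77*0.68 + 0.716857*0.77*0.32 + 0.703235*0.23*0.68 + 0.913641*0.23*0.32 = 0.368001
P(actual drug use | positive screen) = 0.177230/0.368001 ≈ 0.4816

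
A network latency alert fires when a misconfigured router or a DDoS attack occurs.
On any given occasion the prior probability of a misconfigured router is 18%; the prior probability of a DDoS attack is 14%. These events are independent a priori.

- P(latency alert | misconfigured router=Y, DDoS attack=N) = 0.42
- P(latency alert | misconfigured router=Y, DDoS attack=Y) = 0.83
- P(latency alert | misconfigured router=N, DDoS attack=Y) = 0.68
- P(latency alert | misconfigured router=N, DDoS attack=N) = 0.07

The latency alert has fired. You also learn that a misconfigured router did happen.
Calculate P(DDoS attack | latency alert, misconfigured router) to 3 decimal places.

P(DDoS attack | latency alert, misconfigured router) ≈ 0.243

Weight on DDoS attack=true, given the evidence: 0.83·0.14 = 0.116200
Normalizer over all consistent configurations: 0.42·0.86 + 0.83·0.14 = 0.477400
P(DDoS attack | latency alert, misconfigured router) = 0.116200/0.477400 ≈ 0.243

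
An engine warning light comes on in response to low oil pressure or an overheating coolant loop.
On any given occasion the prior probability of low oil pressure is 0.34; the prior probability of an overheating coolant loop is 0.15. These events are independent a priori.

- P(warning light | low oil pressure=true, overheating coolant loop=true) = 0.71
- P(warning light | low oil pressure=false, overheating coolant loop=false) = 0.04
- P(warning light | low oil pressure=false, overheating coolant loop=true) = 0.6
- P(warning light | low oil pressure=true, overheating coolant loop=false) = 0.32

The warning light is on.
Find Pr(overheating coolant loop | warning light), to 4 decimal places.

Pr(overheating coolant loop | warning light) ≈ 0.4541

For the numerator, keep only overheating coolant loop=true terms: 0.059400 + 0.036210 = 0.095610
The normalizing constant is 0.04×0.66×0.85 + 0.6×0.66×0.15 + 0.32×0.34×0.85 + 0.71×0.34×0.15 = 0.210530
P(overheating coolant loop | warning light) = 0.095610/0.210530 ≈ 0.4541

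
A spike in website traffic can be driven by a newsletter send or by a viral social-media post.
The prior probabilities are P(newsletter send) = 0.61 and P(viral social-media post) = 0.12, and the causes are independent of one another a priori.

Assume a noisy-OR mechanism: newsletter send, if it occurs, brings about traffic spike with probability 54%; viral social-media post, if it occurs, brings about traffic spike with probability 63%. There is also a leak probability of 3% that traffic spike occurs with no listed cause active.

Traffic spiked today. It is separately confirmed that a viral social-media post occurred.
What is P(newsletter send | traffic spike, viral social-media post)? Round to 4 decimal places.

Under noisy-OR, P(traffic spike | causes) = 1 − (1−0.03)·∏(1−qᵢ) over the active causes.
Weight on newsletter send=true, given the evidence: 0.834906*0.61 = 0.509293
Denominator P(traffic spike | viral social-media post): 0.6411*0.39 + 0.834906*0.61 = 0.759322
P(newsletter send | traffic spike, viral social-media post) = 0.509293/0.759322 ≈ 0.6707

P(newsletter send | traffic spike, viral social-media post) ≈ 0.6707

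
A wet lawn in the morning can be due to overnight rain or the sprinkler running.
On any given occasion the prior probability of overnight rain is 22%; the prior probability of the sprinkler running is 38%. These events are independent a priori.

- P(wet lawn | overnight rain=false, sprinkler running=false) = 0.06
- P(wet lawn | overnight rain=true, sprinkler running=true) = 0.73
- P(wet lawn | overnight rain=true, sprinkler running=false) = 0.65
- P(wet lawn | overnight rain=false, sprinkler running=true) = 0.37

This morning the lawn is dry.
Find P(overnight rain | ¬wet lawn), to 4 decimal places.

For the numerator, keep only overnight rain=true terms: 0.047740 + 0.022572 = 0.070312
Denominator P(¬wet lawn): 0.94*0.78*0.62 + 0.63*0.78*0.38 + 0.35*0.22*0.62 + 0.27*0.22*0.38 = 0.711628
Posterior = 0.070312 / 0.711628 ≈ 0.0988

P(overnight rain | ¬wet lawn) ≈ 0.0988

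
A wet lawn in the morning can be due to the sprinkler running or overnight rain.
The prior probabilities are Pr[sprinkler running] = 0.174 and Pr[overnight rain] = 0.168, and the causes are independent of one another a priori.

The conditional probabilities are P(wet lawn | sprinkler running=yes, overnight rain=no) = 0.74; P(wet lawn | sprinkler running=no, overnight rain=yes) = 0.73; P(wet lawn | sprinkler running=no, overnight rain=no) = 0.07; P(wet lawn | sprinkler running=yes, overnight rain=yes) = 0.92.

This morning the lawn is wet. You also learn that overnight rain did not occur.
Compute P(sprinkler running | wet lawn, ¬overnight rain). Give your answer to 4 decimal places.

P(wet lawn | ¬overnight rain) = 0.07·0.826 + 0.74·0.174 = 0.057820 + 0.128760 = 0.186580
Restricting to configurations with sprinkler running present: 0.74·0.174 = 0.128760.
P(sprinkler running | wet lawn, ¬overnight rain) = 0.128760 / 0.186580 ≈ 0.6901

P(sprinkler running | wet lawn, ¬overnight rain) ≈ 0.6901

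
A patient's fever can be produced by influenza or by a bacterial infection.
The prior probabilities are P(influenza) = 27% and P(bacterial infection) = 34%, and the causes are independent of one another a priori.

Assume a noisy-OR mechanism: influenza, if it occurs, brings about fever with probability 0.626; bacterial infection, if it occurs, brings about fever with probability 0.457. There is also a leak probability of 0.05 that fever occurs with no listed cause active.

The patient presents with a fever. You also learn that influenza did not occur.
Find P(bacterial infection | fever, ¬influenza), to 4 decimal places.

Under noisy-OR, P(fever | causes) = 1 − (1−0.05)·∏(1−qᵢ) over the active causes.
By total probability over both values of bacterial infection:
  P(fever | ¬influenza) = 0.05×0.66 + 0.48415×0.34
        = 0.033000 + 0.164611 = 0.197611
Configurations with bacterial infection contribute 0.164611, so
  P(bacterial infection | fever, ¬influenza) = 0.164611 / 0.197611 ≈ 0.8330

P(bacterial infection | fever, ¬influenza) ≈ 0.8330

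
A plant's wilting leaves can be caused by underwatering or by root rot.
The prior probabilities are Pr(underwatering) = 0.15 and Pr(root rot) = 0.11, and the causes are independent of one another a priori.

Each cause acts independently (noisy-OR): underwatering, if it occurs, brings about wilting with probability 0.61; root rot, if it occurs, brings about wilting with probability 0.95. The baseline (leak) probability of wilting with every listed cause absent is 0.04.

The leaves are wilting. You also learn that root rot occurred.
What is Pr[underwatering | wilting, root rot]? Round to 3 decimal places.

Pr[underwatering | wilting, root rot] ≈ 0.154

Under noisy-OR, P(wilting | causes) = 1 − (1−0.04)·∏(1−qᵢ) over the active causes.
Enumerate both values of underwatering and weight by the priors:
  P(wilting | root rot) = 0.952·0.85 + 0.98128·0.15
        = 0.809200 + 0.147192 = 0.956392
Configurations with underwatering contribute 0.147192, so
  P(underwatering | wilting, root rot) = 0.147192 / 0.956392 ≈ 0.154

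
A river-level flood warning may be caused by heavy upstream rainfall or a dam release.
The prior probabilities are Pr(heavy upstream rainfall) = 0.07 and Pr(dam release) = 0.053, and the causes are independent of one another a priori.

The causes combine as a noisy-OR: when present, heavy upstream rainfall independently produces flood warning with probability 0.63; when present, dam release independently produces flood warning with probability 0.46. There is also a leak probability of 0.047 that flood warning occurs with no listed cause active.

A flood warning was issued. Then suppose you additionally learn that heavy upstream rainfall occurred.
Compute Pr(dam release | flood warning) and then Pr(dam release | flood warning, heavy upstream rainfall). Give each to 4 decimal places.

Pr(dam release | flood warning) ≈ 0.2421; Pr(dam release | flood warning, heavy upstream rainfall) ≈ 0.0654

Under noisy-OR, P(flood warning | causes) = 1 − (1−0.047)·∏(1−qᵢ) over the active causes.
Numerator (weight on configurations with dam release): 0.023924 + 0.003004 = 0.026928
Denominator P(flood warning): 0.047·0.93·0.947 + 0.48538·0.93·0.053 + 0.64739·0.07·0.947 + 0.809591·0.07·0.053 = 0.111236
P(dam release | flood warning) = 0.026928/0.111236 ≈ 0.2421

Now also conditioning on heavy upstream rainfall=true:
Weight on dam release=true, given the evidence: 0.809591*0.053 = 0.042908
Denominator P(flood warning | heavy upstream rainfall): 0.64739*0.947 + 0.809591*0.053 = 0.655986
Posterior = 0.042908 / 0.655986 ≈ 0.0654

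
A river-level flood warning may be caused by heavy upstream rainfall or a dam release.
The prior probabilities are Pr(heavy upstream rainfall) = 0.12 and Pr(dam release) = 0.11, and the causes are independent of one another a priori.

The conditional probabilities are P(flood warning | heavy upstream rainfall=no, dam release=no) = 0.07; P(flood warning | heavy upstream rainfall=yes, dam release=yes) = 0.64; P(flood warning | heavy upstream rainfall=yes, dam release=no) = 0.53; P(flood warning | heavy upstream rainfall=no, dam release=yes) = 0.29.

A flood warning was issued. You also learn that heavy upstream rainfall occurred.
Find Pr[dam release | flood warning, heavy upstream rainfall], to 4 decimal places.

Pr[dam release | flood warning, heavy upstream rainfall] ≈ 0.1299

By total probability over both values of dam release:
  P(flood warning | heavy upstream rainfall) = 0.53×0.89 + 0.64×0.11
        = 0.471700 + 0.070400 = 0.542100
Keeping only the dam release-present terms gives 0.070400, so
  P(dam release | flood warning, heavy upstream rainfall) = 0.070400 / 0.542100 ≈ 0.1299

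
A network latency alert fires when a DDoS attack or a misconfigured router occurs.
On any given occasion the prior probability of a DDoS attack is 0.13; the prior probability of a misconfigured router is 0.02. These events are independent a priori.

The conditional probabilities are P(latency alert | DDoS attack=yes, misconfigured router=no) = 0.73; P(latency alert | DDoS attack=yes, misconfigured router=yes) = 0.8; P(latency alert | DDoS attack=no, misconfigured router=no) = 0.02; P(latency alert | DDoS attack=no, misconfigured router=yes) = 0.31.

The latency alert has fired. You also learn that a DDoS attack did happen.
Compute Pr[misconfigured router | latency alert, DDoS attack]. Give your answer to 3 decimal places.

Pr[misconfigured router | latency alert, DDoS attack] ≈ 0.022

Sum P(latency alert|·) weighted by the priors over both values of misconfigured router:
  P(latency alert | DDoS attack) = 0.73·0.98 + 0.8·0.02
        = 0.715400 + 0.016000 = 0.731400
Keeping only the misconfigured router-present terms gives 0.016000, so
  P(misconfigured router | latency alert, DDoS attack) = 0.016000 / 0.731400 ≈ 0.022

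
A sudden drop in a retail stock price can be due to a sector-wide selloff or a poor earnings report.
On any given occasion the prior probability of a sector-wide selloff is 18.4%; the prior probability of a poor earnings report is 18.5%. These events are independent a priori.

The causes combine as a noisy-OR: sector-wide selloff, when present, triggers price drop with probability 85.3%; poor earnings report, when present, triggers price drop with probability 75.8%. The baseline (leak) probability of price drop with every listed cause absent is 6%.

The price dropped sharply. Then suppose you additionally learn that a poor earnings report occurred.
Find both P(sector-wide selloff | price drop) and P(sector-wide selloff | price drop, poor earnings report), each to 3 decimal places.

P(sector-wide selloff | price drop) ≈ 0.509; P(sector-wide selloff | price drop, poor earnings report) ≈ 0.220

Under noisy-OR, P(price drop | causes) = 1 − (1−0.06)·∏(1−qᵢ) over the active causes.
Weight on sector-wide selloff=true, given the evidence: 0.129239 + 0.032902 = 0.162141
Normalizer over all consistent configurations: 0.06×0.816×0.815 + 0.77252×0.816×0.185 + 0.86182×0.184×0.815 + 0.96656×0.184×0.185 = 0.318663
Posterior = 0.162141 / 0.318663 ≈ 0.509

With the extra evidence:
Enumerate both values of sector-wide selloff and weight by the priors:
  P(price drop | poor earnings report) = 0.77252*0.816 + 0.96656*0.184
        = 0.630376 + 0.177847 = 0.808223
Configurations with sector-wide selloff contribute 0.177847, so
  P(sector-wide selloff | price drop, poor earnings report) = 0.177847 / 0.808223 ≈ 0.220
The drop from 0.509 to 0.220 is the explaining-away (discounting) effect.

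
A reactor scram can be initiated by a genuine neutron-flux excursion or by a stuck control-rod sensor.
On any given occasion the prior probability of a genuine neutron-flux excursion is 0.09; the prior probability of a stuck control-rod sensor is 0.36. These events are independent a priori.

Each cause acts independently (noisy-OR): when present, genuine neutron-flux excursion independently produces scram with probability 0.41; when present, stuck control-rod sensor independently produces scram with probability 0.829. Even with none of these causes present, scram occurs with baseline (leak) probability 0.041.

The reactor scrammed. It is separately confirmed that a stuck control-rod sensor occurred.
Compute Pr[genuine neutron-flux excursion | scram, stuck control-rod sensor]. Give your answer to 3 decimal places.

Under noisy-OR, P(scram | causes) = 1 − (1−0.041)·∏(1−qᵢ) over the active causes.
Numerator (weight on configurations with genuine neutron-flux excursion): 0.903246*0.09 = 0.081292
Denominator P(scram | stuck control-rod sensor): 0.836011*0.91 + 0.903246*0.09 = 0.842062
P(genuine neutron-flux excursion | scram, stuck control-rod sensor) = 0.081292/0.842062 ≈ 0.097

Pr[genuine neutron-flux excursion | scram, stuck control-rod sensor] ≈ 0.097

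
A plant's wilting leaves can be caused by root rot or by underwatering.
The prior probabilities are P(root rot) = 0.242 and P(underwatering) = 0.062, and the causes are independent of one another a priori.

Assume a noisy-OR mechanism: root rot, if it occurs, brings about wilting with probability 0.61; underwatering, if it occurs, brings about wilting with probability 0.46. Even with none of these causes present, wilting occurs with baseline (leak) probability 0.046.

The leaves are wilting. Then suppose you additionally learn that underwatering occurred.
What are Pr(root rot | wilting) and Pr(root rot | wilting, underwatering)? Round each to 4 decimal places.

Pr(root rot | wilting) ≈ 0.7358; Pr(root rot | wilting, underwatering) ≈ 0.3448

Under noisy-OR, P(wilting | causes) = 1 − (1−0.046)·∏(1−qᵢ) over the active causes.
P(wilting) = 0.046·0.758·0.938 + 0.48484·0.758·0.062 + 0.62794·0.242·0.938 + 0.799088·0.242·0.062 = 0.032706 + 0.022786 + 0.142540 + 0.011990 = 0.210022
Restricting to configurations with root rot present: 0.142540 + 0.011990 = 0.154530.
P(root rot | wilting) = 0.154530 / 0.210022 ≈ 0.7358

Now condition on the additional information:
P(wilting | underwatering) = 0.48484×0.758 + 0.799088×0.242 = 0.367509 + 0.193379 = 0.560888
The root rot-present share is 0.799088×0.242 = 0.193379.
P(root rot | wilting, underwatering) = 0.193379 / 0.560888 ≈ 0.3448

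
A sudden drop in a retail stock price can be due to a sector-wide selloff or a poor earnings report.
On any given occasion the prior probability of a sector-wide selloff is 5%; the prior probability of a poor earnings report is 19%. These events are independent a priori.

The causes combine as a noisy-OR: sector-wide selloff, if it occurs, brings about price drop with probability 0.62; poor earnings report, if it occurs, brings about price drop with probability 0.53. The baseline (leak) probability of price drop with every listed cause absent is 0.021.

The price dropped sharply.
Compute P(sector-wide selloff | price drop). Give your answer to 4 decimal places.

P(sector-wide selloff | price drop) ≈ 0.2265

Under noisy-OR, P(price drop | causes) = 1 − (1−0.021)·∏(1−qᵢ) over the active causes.
For the numerator, keep only sector-wide selloff=true terms: 0.025433 + 0.007839 = 0.033272
Normalizer over all consistent configurations: 0.021×0.95×0.81 + 0.53987×0.95×0.19 + 0.62798×0.05×0.81 + 0.825151×0.05×0.19 = 0.146879
Posterior = 0.033272 / 0.146879 ≈ 0.2265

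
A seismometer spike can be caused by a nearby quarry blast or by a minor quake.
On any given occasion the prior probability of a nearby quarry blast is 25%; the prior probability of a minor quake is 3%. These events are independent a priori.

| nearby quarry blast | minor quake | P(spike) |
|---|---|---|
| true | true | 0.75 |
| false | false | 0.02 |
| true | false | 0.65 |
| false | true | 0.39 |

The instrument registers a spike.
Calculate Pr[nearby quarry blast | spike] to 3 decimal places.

Pr[nearby quarry blast | spike] ≈ 0.875

Sum P(spike|·) weighted by the priors over the 4 (nearby quarry blast, minor quake) configurations:
  P(spike) = 0.02*0.75*0.97 + 0.39*0.75*0.03 + 0.65*0.25*0.97 + 0.75*0.25*0.03
        = 0.014550 + 0.008775 + 0.157625 + 0.005625 = 0.186575
The terms with nearby quarry blast present sum to 0.163250, so
  P(nearby quarry blast | spike) = 0.163250 / 0.186575 ≈ 0.875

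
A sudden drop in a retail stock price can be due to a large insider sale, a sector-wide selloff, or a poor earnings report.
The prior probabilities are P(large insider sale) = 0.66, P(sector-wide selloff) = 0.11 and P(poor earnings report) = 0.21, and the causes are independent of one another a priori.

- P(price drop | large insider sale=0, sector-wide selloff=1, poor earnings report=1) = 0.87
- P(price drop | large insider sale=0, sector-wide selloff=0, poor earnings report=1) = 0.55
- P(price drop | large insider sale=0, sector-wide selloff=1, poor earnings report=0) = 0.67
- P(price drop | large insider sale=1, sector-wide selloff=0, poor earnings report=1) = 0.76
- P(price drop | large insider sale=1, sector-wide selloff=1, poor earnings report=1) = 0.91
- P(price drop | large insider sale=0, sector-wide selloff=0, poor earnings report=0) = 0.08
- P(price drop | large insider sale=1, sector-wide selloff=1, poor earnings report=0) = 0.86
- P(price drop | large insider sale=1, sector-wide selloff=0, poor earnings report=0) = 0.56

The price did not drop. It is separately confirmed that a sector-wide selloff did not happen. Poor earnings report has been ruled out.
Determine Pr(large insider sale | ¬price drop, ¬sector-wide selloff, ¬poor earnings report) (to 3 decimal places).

Pr(large insider sale | ¬price drop, ¬sector-wide selloff, ¬poor earnings report) ≈ 0.481

P(¬price drop | ¬sector-wide selloff, ¬poor earnings report) = 0.92*0.34 + 0.44*0.66 = 0.312800 + 0.290400 = 0.603200
The large insider sale-present share is 0.44*0.66 = 0.290400.
Hence the posterior is 0.290400/0.603200 ≈ 0.481.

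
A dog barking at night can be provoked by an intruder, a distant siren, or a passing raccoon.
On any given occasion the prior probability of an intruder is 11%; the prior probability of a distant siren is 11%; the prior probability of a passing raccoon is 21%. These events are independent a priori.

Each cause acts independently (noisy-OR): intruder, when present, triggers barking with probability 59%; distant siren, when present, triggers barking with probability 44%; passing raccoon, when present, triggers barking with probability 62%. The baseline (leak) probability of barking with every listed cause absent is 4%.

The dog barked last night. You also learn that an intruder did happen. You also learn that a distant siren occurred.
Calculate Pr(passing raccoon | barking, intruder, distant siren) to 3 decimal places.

Under noisy-OR, P(barking | causes) = 1 − (1−0.04)·∏(1−qᵢ) over the active causes.
By total probability over both values of passing raccoon:
  P(barking | intruder, distant siren) = 0.779584·0.79 + 0.916242·0.21
        = 0.615871 + 0.192411 = 0.808282
Keeping only the passing raccoon-present terms gives 0.192411, so
  P(passing raccoon | barking, intruder, distant siren) = 0.192411 / 0.808282 ≈ 0.238

Pr(passing raccoon | barking, intruder, distant siren) ≈ 0.238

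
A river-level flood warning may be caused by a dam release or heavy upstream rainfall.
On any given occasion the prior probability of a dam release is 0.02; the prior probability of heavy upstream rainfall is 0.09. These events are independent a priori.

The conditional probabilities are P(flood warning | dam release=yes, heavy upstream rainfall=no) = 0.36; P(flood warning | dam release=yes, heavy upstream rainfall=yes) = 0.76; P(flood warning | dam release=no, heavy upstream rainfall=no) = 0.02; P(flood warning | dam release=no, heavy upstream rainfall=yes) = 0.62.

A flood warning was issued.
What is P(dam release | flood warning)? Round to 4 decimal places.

P(dam release | flood warning) ≈ 0.0985

P(flood warning) = 0.02*0.98*0.91 + 0.62*0.98*0.09 + 0.36*0.02*0.91 + 0.76*0.02*0.09 = 0.017836 + 0.054684 + 0.006552 + 0.001368 = 0.080440
Of this, 0.007920 comes from 0.006552 + 0.001368 (the dam release=true cases).
Hence the posterior is 0.007920/0.080440 ≈ 0.0985.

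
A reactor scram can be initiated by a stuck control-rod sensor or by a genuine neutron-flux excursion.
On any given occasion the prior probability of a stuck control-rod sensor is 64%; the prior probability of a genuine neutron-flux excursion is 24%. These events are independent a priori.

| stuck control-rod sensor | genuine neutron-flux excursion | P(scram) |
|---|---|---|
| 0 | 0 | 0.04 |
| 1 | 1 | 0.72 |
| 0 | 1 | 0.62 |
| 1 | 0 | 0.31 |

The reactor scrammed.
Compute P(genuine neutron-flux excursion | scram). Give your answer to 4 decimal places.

For the numerator, keep only genuine neutron-flux excursion=true terms: 0.053568 + 0.110592 = 0.164160
The normalizing constant is 0.04·0.36·0.76 + 0.62·0.36·0.24 + 0.31·0.64·0.76 + 0.72·0.64·0.24 = 0.325888
Posterior = 0.164160 / 0.325888 ≈ 0.5037

P(genuine neutron-flux excursion | scram) ≈ 0.5037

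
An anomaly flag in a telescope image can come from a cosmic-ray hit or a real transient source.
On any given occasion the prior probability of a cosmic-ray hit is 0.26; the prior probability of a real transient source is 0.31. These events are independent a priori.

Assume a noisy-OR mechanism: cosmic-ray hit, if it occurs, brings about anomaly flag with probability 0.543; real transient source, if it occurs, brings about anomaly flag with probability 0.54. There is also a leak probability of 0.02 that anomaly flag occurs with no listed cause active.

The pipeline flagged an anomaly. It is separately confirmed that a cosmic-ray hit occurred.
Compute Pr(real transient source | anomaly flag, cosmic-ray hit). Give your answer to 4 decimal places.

Pr(real transient source | anomaly flag, cosmic-ray hit) ≈ 0.3925

Under noisy-OR, P(anomaly flag | causes) = 1 − (1−0.02)·∏(1−qᵢ) over the active causes.
P(anomaly flag | cosmic-ray hit) = 0.55214×0.69 + 0.793984×0.31 = 0.380977 + 0.246135 = 0.627112
Restricting to configurations with real transient source present: 0.793984×0.31 = 0.246135.
Hence the posterior is 0.246135/0.627112 ≈ 0.3925.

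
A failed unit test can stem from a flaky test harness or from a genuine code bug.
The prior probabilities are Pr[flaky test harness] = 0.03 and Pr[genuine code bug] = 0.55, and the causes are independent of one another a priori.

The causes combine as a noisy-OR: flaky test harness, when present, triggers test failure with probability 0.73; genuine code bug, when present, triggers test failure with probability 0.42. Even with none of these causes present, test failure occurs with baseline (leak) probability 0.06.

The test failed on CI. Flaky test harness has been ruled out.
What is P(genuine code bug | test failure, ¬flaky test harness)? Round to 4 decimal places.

P(genuine code bug | test failure, ¬flaky test harness) ≈ 0.9026

Under noisy-OR, P(test failure | causes) = 1 − (1−0.06)·∏(1−qᵢ) over the active causes.
Sum P(test failure|·) weighted by the priors over both values of genuine code bug:
  P(test failure | ¬flaky test harness) = 0.06×0.45 + 0.4548×0.55
        = 0.027000 + 0.250140 = 0.277140
Keeping only the genuine code bug-present terms gives 0.250140, so
  P(genuine code bug | test failure, ¬flaky test harness) = 0.250140 / 0.277140 ≈ 0.9026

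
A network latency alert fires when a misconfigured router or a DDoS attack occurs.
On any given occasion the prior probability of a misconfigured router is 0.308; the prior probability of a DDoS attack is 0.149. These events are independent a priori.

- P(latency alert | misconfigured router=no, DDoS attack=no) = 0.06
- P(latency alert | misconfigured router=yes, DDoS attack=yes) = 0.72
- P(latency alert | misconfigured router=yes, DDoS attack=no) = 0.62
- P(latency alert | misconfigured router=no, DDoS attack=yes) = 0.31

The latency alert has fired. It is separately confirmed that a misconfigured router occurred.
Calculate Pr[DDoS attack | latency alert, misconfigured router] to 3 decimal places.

Pr[DDoS attack | latency alert, misconfigured router] ≈ 0.169

P(latency alert | misconfigured router) = 0.62·0.851 + 0.72·0.149 = 0.527620 + 0.107280 = 0.634900
Restricting to configurations with DDoS attack present: 0.72·0.149 = 0.107280.
P(DDoS attack | latency alert, misconfigured router) = 0.107280 / 0.634900 ≈ 0.169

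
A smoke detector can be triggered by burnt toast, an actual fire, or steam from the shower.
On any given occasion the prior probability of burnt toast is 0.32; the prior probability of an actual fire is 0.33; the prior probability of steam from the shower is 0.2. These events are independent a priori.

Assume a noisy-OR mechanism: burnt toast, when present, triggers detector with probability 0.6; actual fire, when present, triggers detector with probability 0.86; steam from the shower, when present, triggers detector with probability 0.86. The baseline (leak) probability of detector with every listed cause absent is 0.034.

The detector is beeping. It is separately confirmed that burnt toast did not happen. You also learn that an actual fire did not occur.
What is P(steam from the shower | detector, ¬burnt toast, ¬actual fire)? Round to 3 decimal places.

P(steam from the shower | detector, ¬burnt toast, ¬actual fire) ≈ 0.864

Under noisy-OR, P(detector | causes) = 1 − (1−0.034)·∏(1−qᵢ) over the active causes.
For the numerator, keep only steam from the shower=true terms: 0.86476*0.2 = 0.172952
Denominator P(detector | ¬burnt toast, ¬actual fire): 0.034*0.8 + 0.86476*0.2 = 0.200152
Posterior = 0.172952 / 0.200152 ≈ 0.864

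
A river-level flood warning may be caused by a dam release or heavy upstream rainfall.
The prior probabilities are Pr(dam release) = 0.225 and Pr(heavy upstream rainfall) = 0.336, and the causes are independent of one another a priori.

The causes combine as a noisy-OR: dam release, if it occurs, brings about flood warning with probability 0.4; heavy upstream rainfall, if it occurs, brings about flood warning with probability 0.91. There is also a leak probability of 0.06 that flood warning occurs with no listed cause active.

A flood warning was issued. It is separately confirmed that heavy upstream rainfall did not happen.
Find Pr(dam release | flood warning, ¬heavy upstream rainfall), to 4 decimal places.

Under noisy-OR, P(flood warning | causes) = 1 − (1−0.06)·∏(1−qᵢ) over the active causes.
Enumerate both values of dam release and weight by the priors:
  P(flood warning | ¬heavy upstream rainfall) = 0.06*0.775 + 0.436*0.225
        = 0.046500 + 0.098100 = 0.144600
Configurations with dam release contribute 0.098100, so
  P(dam release | flood warning, ¬heavy upstream rainfall) = 0.098100 / 0.144600 ≈ 0.6784

Pr(dam release | flood warning, ¬heavy upstream rainfall) ≈ 0.6784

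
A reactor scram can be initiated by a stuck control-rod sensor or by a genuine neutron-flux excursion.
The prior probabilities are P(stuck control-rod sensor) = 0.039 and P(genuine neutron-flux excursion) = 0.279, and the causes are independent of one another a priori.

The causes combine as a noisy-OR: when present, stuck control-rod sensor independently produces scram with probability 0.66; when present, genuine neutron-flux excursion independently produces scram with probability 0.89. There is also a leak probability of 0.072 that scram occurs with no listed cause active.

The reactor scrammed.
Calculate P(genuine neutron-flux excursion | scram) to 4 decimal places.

P(genuine neutron-flux excursion | scram) ≈ 0.7842

Under noisy-OR, P(scram | causes) = 1 − (1−0.072)·∏(1−qᵢ) over the active causes.
Weight on genuine neutron-flux excursion=true, given the evidence: 0.240749 + 0.010503 = 0.251252
Normalizer over all consistent configurations: 0.072×0.961×0.721 + 0.89792×0.961×0.279 + 0.68448×0.039×0.721 + 0.965293×0.039×0.279 = 0.320386
Posterior = 0.251252 / 0.320386 ≈ 0.7842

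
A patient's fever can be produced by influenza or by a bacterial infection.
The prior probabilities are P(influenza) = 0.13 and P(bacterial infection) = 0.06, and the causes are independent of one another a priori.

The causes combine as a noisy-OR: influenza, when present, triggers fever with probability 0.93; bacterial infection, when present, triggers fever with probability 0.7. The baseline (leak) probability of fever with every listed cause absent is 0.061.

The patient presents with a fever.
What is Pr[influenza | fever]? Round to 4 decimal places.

Under noisy-OR, P(fever | causes) = 1 − (1−0.061)·∏(1−qᵢ) over the active causes.
Sum P(fever|·) weighted by the priors over the 4 (influenza, bacterial infection) configurations:
  P(fever) = 0.061*0.87*0.94 + 0.7183*0.87*0.06 + 0.93427*0.13*0.94 + 0.980281*0.13*0.06
        = 0.049886 + 0.037495 + 0.114168 + 0.007646 = 0.209195
Keeping only the influenza-present terms gives 0.121814, so
  P(influenza | fever) = 0.121814 / 0.209195 ≈ 0.5823

Pr[influenza | fever] ≈ 0.5823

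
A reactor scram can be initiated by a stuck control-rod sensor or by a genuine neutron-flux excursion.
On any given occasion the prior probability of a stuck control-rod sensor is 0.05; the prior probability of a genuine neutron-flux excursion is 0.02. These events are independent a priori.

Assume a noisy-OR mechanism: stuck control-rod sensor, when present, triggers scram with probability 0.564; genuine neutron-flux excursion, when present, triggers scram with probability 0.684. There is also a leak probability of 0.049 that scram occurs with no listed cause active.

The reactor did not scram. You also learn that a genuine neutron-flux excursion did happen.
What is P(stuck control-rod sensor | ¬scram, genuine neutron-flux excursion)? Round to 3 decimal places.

Under noisy-OR, P(scram | causes) = 1 − (1−0.049)·∏(1−qᵢ) over the active causes.
P(¬scram | genuine neutron-flux excursion) = 0.300516*0.95 + 0.131025*0.05 = 0.285490 + 0.006551 = 0.292041
Of this, 0.006551 comes from 0.131025*0.05 (the stuck control-rod sensor=true cases).
P(stuck control-rod sensor | ¬scram, genuine neutron-flux excursion) = 0.006551 / 0.292041 ≈ 0.022

P(stuck control-rod sensor | ¬scram, genuine neutron-flux excursion) ≈ 0.022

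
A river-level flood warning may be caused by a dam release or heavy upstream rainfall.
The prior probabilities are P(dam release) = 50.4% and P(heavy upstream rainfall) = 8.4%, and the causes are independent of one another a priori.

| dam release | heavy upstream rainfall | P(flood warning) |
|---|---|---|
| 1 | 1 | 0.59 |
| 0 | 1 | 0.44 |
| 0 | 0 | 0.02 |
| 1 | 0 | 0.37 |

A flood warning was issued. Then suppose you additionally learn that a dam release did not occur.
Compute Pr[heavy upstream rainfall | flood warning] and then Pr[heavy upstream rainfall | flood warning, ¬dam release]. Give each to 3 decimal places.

Pr[heavy upstream rainfall | flood warning] ≈ 0.194; Pr[heavy upstream rainfall | flood warning, ¬dam release] ≈ 0.669

Enumerate the 4 (dam release, heavy upstream rainfall) configurations and weight by the priors:
  P(flood warning) = 0.02·0.496·0.916 + 0.44·0.496·0.084 + 0.37·0.504·0.916 + 0.59·0.504·0.084
        = 0.009087 + 0.018332 + 0.170816 + 0.024978 = 0.223213
The terms with heavy upstream rainfall present sum to 0.043310, so
  P(heavy upstream rainfall | flood warning) = 0.043310 / 0.223213 ≈ 0.194

Now condition on the additional information:
P(flood warning | ¬dam release) = 0.02*0.916 + 0.44*0.084 = 0.018320 + 0.036960 = 0.055280
Restricting to configurations with heavy upstream rainfall present: 0.44*0.084 = 0.036960.
Hence the posterior is 0.036960/0.055280 ≈ 0.669.
Ruling out dam release raises the posterior on heavy upstream rainfall — the flip side of explaining away.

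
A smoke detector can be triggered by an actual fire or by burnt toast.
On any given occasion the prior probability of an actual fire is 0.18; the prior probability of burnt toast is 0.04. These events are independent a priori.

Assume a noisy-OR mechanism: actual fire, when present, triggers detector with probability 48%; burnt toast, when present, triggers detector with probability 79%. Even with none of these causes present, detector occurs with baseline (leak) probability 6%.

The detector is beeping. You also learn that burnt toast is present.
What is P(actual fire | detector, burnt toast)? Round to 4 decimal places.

Under noisy-OR, P(detector | causes) = 1 − (1−0.06)·∏(1−qᵢ) over the active causes.
Enumerate both values of actual fire and weight by the priors:
  P(detector | burnt toast) = 0.8026·0.82 + 0.897352·0.18
        = 0.658132 + 0.161523 = 0.819655
Configurations with actual fire contribute 0.161523, so
  P(actual fire | detector, burnt toast) = 0.161523 / 0.819655 ≈ 0.1971

P(actual fire | detector, burnt toast) ≈ 0.1971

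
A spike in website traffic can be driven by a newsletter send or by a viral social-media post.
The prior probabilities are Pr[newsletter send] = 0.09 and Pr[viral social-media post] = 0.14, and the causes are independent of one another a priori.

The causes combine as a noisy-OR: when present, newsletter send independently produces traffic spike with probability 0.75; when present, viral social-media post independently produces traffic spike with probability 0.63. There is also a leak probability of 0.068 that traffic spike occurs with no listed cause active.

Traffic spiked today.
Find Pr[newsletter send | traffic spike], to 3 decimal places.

Under noisy-OR, P(traffic spike | causes) = 1 − (1−0.068)·∏(1−qᵢ) over the active causes.
Sum P(traffic spike|·) weighted by the priors over the 4 (newsletter send, viral social-media post) configurations:
  P(traffic spike) = 0.068*0.91*0.86 + 0.65516*0.91*0.14 + 0.767*0.09*0.86 + 0.91379*0.09*0.14
        = 0.053217 + 0.083467 + 0.059366 + 0.011514 = 0.207564
Configurations with newsletter send contribute 0.070880, so
  P(newsletter send | traffic spike) = 0.070880 / 0.207564 ≈ 0.341

Pr[newsletter send | traffic spike] ≈ 0.341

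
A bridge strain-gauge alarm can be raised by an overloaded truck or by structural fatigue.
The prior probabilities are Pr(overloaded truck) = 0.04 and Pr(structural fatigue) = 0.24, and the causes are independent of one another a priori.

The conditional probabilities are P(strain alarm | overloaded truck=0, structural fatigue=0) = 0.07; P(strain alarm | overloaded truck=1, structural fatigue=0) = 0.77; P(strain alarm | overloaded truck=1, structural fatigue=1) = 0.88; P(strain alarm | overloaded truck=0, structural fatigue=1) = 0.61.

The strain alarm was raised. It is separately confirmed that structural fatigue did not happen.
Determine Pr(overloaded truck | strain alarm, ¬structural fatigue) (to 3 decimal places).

P(strain alarm | ¬structural fatigue) = 0.07×0.96 + 0.77×0.04 = 0.067200 + 0.030800 = 0.098000
Restricting to configurations with overloaded truck present: 0.77×0.04 = 0.030800.
So P(overloaded truck | strain alarm, ¬structural fatigue) = 0.030800/0.098000 ≈ 0.314.

Pr(overloaded truck | strain alarm, ¬structural fatigue) ≈ 0.314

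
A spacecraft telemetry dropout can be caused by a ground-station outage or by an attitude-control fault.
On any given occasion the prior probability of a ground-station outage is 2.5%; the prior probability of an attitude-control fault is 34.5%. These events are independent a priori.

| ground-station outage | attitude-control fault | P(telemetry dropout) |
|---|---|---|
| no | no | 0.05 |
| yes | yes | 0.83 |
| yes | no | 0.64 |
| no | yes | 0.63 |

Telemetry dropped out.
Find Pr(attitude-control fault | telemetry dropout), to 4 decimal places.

Pr(attitude-control fault | telemetry dropout) ≈ 0.8378

P(telemetry dropout) = 0.05×0.975×0.655 + 0.63×0.975×0.345 + 0.64×0.025×0.655 + 0.83×0.025×0.345 = 0.031931 + 0.211916 + 0.010480 + 0.007159 = 0.261486
Restricting to configurations with attitude-control fault present: 0.211916 + 0.007159 = 0.219075.
Hence the posterior is 0.219075/0.261486 ≈ 0.8378.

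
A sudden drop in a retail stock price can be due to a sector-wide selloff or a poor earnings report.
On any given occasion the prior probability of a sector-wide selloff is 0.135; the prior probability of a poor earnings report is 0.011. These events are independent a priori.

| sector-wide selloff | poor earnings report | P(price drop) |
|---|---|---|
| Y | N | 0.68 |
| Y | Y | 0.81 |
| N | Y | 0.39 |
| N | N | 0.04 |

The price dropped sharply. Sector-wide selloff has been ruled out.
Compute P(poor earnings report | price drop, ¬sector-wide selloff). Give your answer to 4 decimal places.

P(poor earnings report | price drop, ¬sector-wide selloff) ≈ 0.0978

P(price drop | ¬sector-wide selloff) = 0.04×0.989 + 0.39×0.011 = 0.039560 + 0.004290 = 0.043850
Restricting to configurations with poor earnings report present: 0.39×0.011 = 0.004290.
So P(poor earnings report | price drop, ¬sector-wide selloff) = 0.004290/0.043850 ≈ 0.0978.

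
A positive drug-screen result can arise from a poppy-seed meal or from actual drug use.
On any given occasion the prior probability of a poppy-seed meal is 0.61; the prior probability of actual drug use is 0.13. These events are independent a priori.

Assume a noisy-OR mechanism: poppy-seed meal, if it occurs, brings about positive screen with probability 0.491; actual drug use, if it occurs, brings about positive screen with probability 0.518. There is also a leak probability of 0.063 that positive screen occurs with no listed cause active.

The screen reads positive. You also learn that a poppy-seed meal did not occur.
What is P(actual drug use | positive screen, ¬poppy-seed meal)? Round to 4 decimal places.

P(actual drug use | positive screen, ¬poppy-seed meal) ≈ 0.5653

Under noisy-OR, P(positive screen | causes) = 1 − (1−0.063)·∏(1−qᵢ) over the active causes.
For the numerator, keep only actual drug use=true terms: 0.548366*0.13 = 0.071288
The normalizing constant is 0.063*0.87 + 0.548366*0.13 = 0.126098
Posterior = 0.071288 / 0.126098 ≈ 0.5653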